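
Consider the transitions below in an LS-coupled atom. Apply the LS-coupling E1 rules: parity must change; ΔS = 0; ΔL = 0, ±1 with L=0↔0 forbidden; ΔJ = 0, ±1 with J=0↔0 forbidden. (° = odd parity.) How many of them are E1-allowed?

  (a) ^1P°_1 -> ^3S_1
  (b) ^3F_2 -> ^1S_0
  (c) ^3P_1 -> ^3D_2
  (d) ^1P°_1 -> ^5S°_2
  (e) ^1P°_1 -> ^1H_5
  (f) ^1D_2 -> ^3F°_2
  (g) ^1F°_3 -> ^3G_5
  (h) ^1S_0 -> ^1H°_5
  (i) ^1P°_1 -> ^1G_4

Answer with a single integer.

(a) forbidden (ΔS fails)
(b) forbidden (parity, ΔS, ΔL, ΔJ fail)
(c) forbidden (parity fails)
(d) forbidden (parity, ΔS fail)
(e) forbidden (ΔL, ΔJ fail)
(f) forbidden (ΔS fails)
(g) forbidden (ΔS, ΔJ fail)
(h) forbidden (ΔL, ΔJ fail)
(i) forbidden (ΔL, ΔJ fail)
Total allowed: 0 of 9.

0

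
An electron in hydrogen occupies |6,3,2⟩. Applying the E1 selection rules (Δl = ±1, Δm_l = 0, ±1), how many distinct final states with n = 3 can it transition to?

E1 requires Δl = ±1, so l_f ∈ {2, 4}; with 0 ≤ l_f ≤ n_f−1 = 2, the allowed l_f values are {2}.
For l_f = 2: m_f ∈ {m_i−1, m_i, m_i+1} ∩ [−2, 2] = {1, 2} → 2 states.
Total: 2.

2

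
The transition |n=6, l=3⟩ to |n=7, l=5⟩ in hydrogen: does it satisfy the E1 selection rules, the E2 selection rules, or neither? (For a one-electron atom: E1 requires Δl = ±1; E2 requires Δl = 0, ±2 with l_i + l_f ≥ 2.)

E2

Δl = 5 − 3 = +2; l_i + l_f = 8.
E1 (Δl = ±1): not satisfied.
E2 (Δl = 0,±2, l_i+l_f ≥ 2): satisfied.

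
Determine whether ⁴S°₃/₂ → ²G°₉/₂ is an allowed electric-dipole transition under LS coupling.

Parity must change: odd → odd — violated.
ΔS = 0: S: 3/2 → 1/2 — violated.
ΔL = 0, ±1 (not L=0↔0): L: 0 → 4, ΔL = +4 — violated.
ΔJ = 0, ±1 (not J=0↔0): J: 3/2 → 9/2, ΔJ = +3 — violated.
Rule(s) violated: parity, ΔS, ΔL, ΔJ.

forbidden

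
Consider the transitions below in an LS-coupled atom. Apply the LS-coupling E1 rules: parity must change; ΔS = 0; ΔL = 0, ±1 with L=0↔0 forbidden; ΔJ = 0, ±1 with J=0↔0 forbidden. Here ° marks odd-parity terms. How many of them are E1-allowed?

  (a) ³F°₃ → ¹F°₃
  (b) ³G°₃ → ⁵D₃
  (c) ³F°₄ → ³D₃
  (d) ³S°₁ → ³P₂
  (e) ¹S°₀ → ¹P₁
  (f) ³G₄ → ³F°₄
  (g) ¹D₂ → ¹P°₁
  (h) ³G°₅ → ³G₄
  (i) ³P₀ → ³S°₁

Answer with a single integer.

7

(a) forbidden (parity, ΔS fail)
(b) forbidden (ΔS, ΔL fail)
(c) allowed
(d) allowed
(e) allowed
(f) allowed
(g) allowed
(h) allowed
(i) allowed
Total allowed: 7 of 9.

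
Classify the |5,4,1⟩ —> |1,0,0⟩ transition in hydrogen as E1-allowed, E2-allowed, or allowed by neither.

Δl = 0 − 4 = -4; l_i + l_f = 4.
Δm_l = -1.
E1 (Δl = ±1, |Δm_l| ≤ 1): not satisfied.
E2 (Δl = 0,±2, l_i+l_f ≥ 2, |Δm_l| ≤ 2): not satisfied.

neither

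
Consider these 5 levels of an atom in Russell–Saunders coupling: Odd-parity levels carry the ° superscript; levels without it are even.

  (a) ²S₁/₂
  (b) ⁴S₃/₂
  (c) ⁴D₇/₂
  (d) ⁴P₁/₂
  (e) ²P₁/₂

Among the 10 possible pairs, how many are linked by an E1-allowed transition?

(a)–(b): forbidden (parity, ΔS, ΔL).
(a)–(c): forbidden (parity, ΔS, ΔL, ΔJ).
(a)–(d): forbidden (parity, ΔS).
(a)–(e): forbidden (parity).
(b)–(c): forbidden (parity, ΔL, ΔJ).
(b)–(d): forbidden (parity).
(b)–(e): forbidden (parity, ΔS).
(c)–(d): forbidden (parity, ΔJ).
(c)–(e): forbidden (parity, ΔS, ΔJ).
(d)–(e): forbidden (parity, ΔS).
Allowed pairs: 0 of 10.

0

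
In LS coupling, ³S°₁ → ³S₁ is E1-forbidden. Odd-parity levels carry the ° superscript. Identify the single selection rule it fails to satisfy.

the L=0 ↔ L=0 exclusion

Initial level: S=1, L=0, J=1, parity odd. Final level: S=1, L=0, J=1, parity even.
Parity must change: odd → even — ✓.
ΔL = 0, ±1 (not L=0↔0): L: 0 → 0, ΔL = +0 — ✗.
ΔS = 0: S: 1 → 1 — ✓.
ΔJ = 0, ±1 (not J=0↔0): J: 1 → 1, ΔJ = +0 — ✓.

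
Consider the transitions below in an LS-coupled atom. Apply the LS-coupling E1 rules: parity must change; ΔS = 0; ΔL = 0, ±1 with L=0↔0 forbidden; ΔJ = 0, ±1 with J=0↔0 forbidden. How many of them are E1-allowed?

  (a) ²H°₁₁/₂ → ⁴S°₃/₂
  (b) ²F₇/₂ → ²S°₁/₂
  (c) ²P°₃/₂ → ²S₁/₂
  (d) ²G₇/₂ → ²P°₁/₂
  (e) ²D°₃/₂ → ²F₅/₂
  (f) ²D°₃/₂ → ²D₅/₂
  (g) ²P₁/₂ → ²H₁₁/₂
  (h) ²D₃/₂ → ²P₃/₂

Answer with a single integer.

3

(a) forbidden (parity, ΔS, ΔL, ΔJ fail)
(b) forbidden (ΔL, ΔJ fail)
(c) allowed
(d) forbidden (ΔL, ΔJ fail)
(e) allowed
(f) allowed
(g) forbidden (parity, ΔL, ΔJ fail)
(h) forbidden (parity fails)
Total allowed: 3 of 8.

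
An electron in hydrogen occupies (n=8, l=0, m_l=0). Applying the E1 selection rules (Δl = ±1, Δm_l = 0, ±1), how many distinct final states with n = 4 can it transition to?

E1 requires Δl = ±1, so l_f ∈ {-1, 1}; with 0 ≤ l_f ≤ n_f−1 = 3, the allowed l_f values are {1}.
For l_f = 1: m_f ∈ {m_i−1, m_i, m_i+1} ∩ [−1, 1] = {-1, 0, 1} → 3 states.
Total: 3.

3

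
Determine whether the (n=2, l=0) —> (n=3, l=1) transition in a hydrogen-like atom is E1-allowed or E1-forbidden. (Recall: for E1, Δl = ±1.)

l: 0 → 1 (Δl = +1). Δl = ±1 passes.
All E1 selection rules are satisfied.

allowed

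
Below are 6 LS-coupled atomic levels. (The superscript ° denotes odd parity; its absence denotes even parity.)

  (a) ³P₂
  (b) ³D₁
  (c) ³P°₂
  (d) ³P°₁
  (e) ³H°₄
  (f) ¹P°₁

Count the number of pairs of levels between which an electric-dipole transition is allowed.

(a)–(b): forbidden (parity).
(a)–(c): allowed.
(a)–(d): allowed.
(a)–(e): forbidden (ΔL, ΔJ).
(a)–(f): forbidden (ΔS).
(b)–(c): allowed.
(b)–(d): allowed.
(b)–(e): forbidden (ΔL, ΔJ).
(b)–(f): forbidden (ΔS).
(c)–(d): forbidden (parity).
(c)–(e): forbidden (parity, ΔL, ΔJ).
(c)–(f): forbidden (parity, ΔS).
(d)–(e): forbidden (parity, ΔL, ΔJ).
(d)–(f): forbidden (parity, ΔS).
(e)–(f): forbidden (parity, ΔS, ΔL, ΔJ).
Allowed pairs: 4 of 15.

4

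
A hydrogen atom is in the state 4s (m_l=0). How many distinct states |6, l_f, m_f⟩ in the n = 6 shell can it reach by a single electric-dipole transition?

3

E1 requires Δl = ±1, so l_f ∈ {-1, 1}; with 0 ≤ l_f ≤ n_f−1 = 5, the allowed l_f values are {1}.
For l_f = 1: m_f ∈ {m_i−1, m_i, m_i+1} ∩ [−1, 1] = {-1, 0, 1} → 3 states.
Total: 3.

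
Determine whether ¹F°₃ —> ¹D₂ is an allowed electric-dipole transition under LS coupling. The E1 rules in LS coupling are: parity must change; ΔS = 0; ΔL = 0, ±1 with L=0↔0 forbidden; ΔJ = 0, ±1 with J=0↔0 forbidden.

ΔL = 0, ±1 (not L=0↔0): L: 3 → 2, ΔL = -1 — satisfied.
ΔS = 0: S: 0 → 0 — satisfied.
Parity must change: odd → even — satisfied.
ΔJ = 0, ±1 (not J=0↔0): J: 3 → 2, ΔJ = -1 — satisfied.
All four E1 rules are satisfied.

allowed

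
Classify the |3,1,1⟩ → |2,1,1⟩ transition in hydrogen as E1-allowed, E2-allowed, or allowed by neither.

E2

Δl = 1 − 1 = +0; l_i + l_f = 2.
Δm_l = +0.
E1 (Δl = ±1, |Δm_l| ≤ 1): not satisfied.
E2 (Δl = 0,±2, l_i+l_f ≥ 2, |Δm_l| ≤ 2): satisfied.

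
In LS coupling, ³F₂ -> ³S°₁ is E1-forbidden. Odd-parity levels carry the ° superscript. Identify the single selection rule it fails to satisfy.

Parity must change: even → odd — ✓.
ΔS = 0: S: 1 → 1 — ✓.
ΔL = 0, ±1 (not L=0↔0): L: 3 → 0, ΔL = -3 — ✗.
ΔJ = 0, ±1 (not J=0↔0): J: 2 → 1, ΔJ = -1 — ✓.

the ΔL = 0, ±1 rule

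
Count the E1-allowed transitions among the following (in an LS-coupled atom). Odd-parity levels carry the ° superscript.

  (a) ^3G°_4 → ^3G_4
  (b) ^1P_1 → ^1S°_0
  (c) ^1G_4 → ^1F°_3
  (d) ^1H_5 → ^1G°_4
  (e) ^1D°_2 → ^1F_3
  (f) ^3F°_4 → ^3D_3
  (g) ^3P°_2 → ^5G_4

6

(a) allowed
(b) allowed
(c) allowed
(d) allowed
(e) allowed
(f) allowed
(g) forbidden (ΔS, ΔL, ΔJ fail)
Total allowed: 6 of 7.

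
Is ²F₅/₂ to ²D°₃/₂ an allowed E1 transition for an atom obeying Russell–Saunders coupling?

allowed

Initial level: S=1/2, L=3, J=5/2, parity even. Final level: S=1/2, L=2, J=3/2, parity odd.
Parity must change: even → odd — ok.
ΔS = 0: S: 1/2 → 1/2 — ok.
ΔL = 0, ±1 (not L=0↔0): L: 3 → 2, ΔL = -1 — ok.
ΔJ = 0, ±1 (not J=0↔0): J: 5/2 → 3/2, ΔJ = -1 — ok.
All four E1 rules are satisfied.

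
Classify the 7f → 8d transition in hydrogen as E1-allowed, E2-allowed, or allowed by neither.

E1

Δl = 2 − 3 = -1; l_i + l_f = 5.
E1 (Δl = ±1): satisfied.
E2 (Δl = 0,±2, l_i+l_f ≥ 2): not satisfied.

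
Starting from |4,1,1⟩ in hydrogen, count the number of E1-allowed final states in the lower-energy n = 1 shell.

E1 requires Δl = ±1, so l_f ∈ {0, 2}; with 0 ≤ l_f ≤ n_f−1 = 0, the allowed l_f values are {0}.
For l_f = 0: m_f ∈ {m_i−1, m_i, m_i+1} ∩ [−0, 0] = {0} → 1 state.
Total: 1.

1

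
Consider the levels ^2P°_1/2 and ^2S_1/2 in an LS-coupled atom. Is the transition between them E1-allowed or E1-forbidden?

allowed

Initial level: S=1/2, L=1, J=1/2, parity odd. Final level: S=1/2, L=0, J=1/2, parity even.
Parity must change: odd → even — ok.
ΔS = 0: S: 1/2 → 1/2 — ok.
ΔL = 0, ±1 (not L=0↔0): L: 1 → 0, ΔL = -1 — ok.
ΔJ = 0, ±1 (not J=0↔0): J: 1/2 → 1/2, ΔJ = +0 — ok.
All four E1 rules are satisfied.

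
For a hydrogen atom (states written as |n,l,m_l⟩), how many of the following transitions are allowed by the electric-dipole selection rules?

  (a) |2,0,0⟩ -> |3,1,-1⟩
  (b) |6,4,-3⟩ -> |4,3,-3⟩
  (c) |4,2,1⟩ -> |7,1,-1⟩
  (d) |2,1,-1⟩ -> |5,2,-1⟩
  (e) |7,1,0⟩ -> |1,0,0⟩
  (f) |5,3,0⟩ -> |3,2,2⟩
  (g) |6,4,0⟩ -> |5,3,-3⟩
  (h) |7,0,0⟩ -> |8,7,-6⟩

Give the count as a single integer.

4

(a) allowed
(b) allowed
(c) forbidden — Δm_l = -2 (E1 requires Δm_l = 0, ±1)
(d) allowed
(e) allowed
(f) forbidden — Δm_l = +2 (E1 requires Δm_l = 0, ±1)
(g) forbidden — Δm_l = -3 (E1 requires Δm_l = 0, ±1)
(h) forbidden — Δl = +7 (E1 requires Δl = ±1); Δm_l = -6 (E1 requires Δm_l = 0, ±1)
Total allowed: 4 of 8.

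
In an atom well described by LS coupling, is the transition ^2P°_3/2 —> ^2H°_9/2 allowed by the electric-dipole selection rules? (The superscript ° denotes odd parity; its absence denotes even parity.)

Reading off the term symbols: S 1/2→1/2, L 1→5, J 3/2→9/2, parity odd→odd.
Parity must change: odd → odd — fails.
ΔS = 0: S: 1/2 → 1/2 — passes.
ΔL = 0, ±1 (not L=0↔0): L: 1 → 5, ΔL = +4 — fails.
ΔJ = 0, ±1 (not J=0↔0): J: 3/2 → 9/2, ΔJ = +3 — fails.
Rule(s) violated: parity, ΔL, ΔJ.

forbidden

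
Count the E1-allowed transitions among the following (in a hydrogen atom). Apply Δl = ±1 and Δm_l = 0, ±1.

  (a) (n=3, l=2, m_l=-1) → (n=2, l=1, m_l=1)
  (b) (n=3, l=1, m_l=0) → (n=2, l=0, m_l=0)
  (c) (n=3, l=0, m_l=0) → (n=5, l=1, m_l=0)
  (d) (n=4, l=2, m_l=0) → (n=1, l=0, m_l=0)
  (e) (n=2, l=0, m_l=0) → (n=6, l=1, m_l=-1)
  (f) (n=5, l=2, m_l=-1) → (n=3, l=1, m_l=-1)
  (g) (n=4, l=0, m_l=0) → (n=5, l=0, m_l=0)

(a) forbidden — Δm_l = +2 (E1 requires Δm_l = 0, ±1)
(b) allowed
(c) allowed
(d) forbidden — Δl = -2 (E1 requires Δl = ±1)
(e) allowed
(f) allowed
(g) forbidden — Δl = +0 (E1 requires Δl = ±1)
Total allowed: 4 of 7.

4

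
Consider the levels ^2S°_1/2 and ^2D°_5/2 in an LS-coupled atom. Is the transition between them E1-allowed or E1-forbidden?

Initial level: S=1/2, L=0, J=1/2, parity odd. Final level: S=1/2, L=2, J=5/2, parity odd.
Parity must change: odd → odd — ✗.
ΔS = 0: S: 1/2 → 1/2 — ✓.
ΔL = 0, ±1 (not L=0↔0): L: 0 → 2, ΔL = +2 — ✗.
ΔJ = 0, ±1 (not J=0↔0): J: 1/2 → 5/2, ΔJ = +2 — ✗.
Rule(s) violated: parity, ΔL, ΔJ.

forbidden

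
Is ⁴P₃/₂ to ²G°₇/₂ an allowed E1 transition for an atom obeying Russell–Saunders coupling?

Parity must change: even → odd — satisfied.
ΔL = 0, ±1 (not L=0↔0): L: 1 → 4, ΔL = +3 — violated.
ΔS = 0: S: 3/2 → 1/2 — violated.
ΔJ = 0, ±1 (not J=0↔0): J: 3/2 → 7/2, ΔJ = +2 — violated.
Rule(s) violated: ΔS, ΔL, ΔJ.

forbidden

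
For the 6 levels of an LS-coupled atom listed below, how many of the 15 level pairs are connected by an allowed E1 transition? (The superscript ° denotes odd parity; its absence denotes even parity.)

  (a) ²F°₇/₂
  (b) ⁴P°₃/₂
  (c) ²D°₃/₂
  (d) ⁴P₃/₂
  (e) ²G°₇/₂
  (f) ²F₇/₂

3

(a)–(b): forbidden (parity, ΔS, ΔL, ΔJ).
(a)–(c): forbidden (parity, ΔJ).
(a)–(d): forbidden (ΔS, ΔL, ΔJ).
(a)–(e): forbidden (parity).
(a)–(f): allowed.
(b)–(c): forbidden (parity, ΔS).
(b)–(d): allowed.
(b)–(e): forbidden (parity, ΔS, ΔL, ΔJ).
(b)–(f): forbidden (ΔS, ΔL, ΔJ).
(c)–(d): forbidden (ΔS).
(c)–(e): forbidden (parity, ΔL, ΔJ).
(c)–(f): forbidden (ΔJ).
(d)–(e): forbidden (ΔS, ΔL, ΔJ).
(d)–(f): forbidden (parity, ΔS, ΔL, ΔJ).
(e)–(f): allowed.
Allowed pairs: 3 of 15.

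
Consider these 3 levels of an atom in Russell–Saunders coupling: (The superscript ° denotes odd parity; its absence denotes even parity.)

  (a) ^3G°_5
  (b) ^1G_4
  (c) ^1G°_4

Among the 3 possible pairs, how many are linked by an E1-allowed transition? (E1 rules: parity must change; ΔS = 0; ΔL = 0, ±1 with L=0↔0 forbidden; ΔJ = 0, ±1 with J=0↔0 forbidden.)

(a)–(b): forbidden (ΔS).
(a)–(c): forbidden (parity, ΔS).
(b)–(c): allowed.
Allowed pairs: 1 of 3.

1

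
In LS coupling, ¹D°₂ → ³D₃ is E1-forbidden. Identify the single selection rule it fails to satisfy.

the ΔS = 0 rule

Parity must change: odd → even — passes.
ΔS = 0: S: 0 → 1 — fails.
ΔL = 0, ±1 (not L=0↔0): L: 2 → 2, ΔL = +0 — passes.
ΔJ = 0, ±1 (not J=0↔0): J: 2 → 3, ΔJ = +1 — passes.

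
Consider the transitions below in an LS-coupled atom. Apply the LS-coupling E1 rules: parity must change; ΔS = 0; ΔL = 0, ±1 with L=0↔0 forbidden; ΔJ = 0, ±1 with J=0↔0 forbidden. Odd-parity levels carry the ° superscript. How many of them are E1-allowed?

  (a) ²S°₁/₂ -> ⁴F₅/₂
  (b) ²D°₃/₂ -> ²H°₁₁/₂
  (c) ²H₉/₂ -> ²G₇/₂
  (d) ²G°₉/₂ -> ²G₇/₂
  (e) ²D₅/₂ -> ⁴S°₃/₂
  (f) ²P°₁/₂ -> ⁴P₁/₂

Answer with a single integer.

(a) forbidden (ΔS, ΔL, ΔJ fail)
(b) forbidden (parity, ΔL, ΔJ fail)
(c) forbidden (parity fails)
(d) allowed
(e) forbidden (ΔS, ΔL fail)
(f) forbidden (ΔS fails)
Total allowed: 1 of 6.

1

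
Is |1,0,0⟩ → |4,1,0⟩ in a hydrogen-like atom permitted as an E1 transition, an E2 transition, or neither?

Δl = 1 − 0 = +1; l_i + l_f = 1.
Δm_l = +0.
E1 (Δl = ±1, |Δm_l| ≤ 1): satisfied.
E2 (Δl = 0,±2, l_i+l_f ≥ 2, |Δm_l| ≤ 2): not satisfied.

E1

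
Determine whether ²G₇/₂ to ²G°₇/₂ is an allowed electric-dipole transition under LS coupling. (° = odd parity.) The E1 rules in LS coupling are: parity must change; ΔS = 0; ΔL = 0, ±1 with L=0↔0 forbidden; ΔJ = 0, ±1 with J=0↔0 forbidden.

allowed

Reading off the term symbols: S 1/2→1/2, L 4→4, J 7/2→7/2, parity even→odd.
Parity must change: even → odd — ✓.
ΔS = 0: S: 1/2 → 1/2 — ✓.
ΔL = 0, ±1 (not L=0↔0): L: 4 → 4, ΔL = +0 — ✓.
ΔJ = 0, ±1 (not J=0↔0): J: 7/2 → 7/2, ΔJ = +0 — ✓.
All four E1 rules are satisfied.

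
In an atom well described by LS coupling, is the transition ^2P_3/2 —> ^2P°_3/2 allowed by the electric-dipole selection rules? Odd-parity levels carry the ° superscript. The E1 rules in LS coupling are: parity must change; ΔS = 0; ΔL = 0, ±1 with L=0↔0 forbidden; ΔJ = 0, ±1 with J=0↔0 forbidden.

Initial level: S=1/2, L=1, J=3/2, parity even. Final level: S=1/2, L=1, J=3/2, parity odd.
ΔL = 0, ±1 (not L=0↔0): L: 1 → 1, ΔL = +0 — satisfied.
ΔJ = 0, ±1 (not J=0↔0): J: 3/2 → 3/2, ΔJ = +0 — satisfied.
ΔS = 0: S: 1/2 → 1/2 — satisfied.
Parity must change: even → odd — satisfied.
All four E1 rules are satisfied.

allowed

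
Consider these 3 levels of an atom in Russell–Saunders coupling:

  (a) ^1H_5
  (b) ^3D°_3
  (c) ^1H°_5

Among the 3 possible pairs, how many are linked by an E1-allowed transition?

1

(a)–(b): forbidden (ΔS, ΔL, ΔJ).
(a)–(c): allowed.
(b)–(c): forbidden (parity, ΔS, ΔL, ΔJ).
Allowed pairs: 1 of 3.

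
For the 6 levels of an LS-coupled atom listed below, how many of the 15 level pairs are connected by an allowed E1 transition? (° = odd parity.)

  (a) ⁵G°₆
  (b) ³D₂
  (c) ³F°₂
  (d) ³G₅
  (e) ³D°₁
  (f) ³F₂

(a)–(b): forbidden (ΔS, ΔL, ΔJ).
(a)–(c): forbidden (parity, ΔS, ΔJ).
(a)–(d): forbidden (ΔS).
(a)–(e): forbidden (parity, ΔS, ΔL, ΔJ).
(a)–(f): forbidden (ΔS, ΔJ).
(b)–(c): allowed.
(b)–(d): forbidden (parity, ΔL, ΔJ).
(b)–(e): allowed.
(b)–(f): forbidden (parity).
(c)–(d): forbidden (ΔJ).
(c)–(e): forbidden (parity).
(c)–(f): allowed.
(d)–(e): forbidden (ΔL, ΔJ).
(d)–(f): forbidden (parity, ΔJ).
(e)–(f): allowed.
Allowed pairs: 4 of 15.

4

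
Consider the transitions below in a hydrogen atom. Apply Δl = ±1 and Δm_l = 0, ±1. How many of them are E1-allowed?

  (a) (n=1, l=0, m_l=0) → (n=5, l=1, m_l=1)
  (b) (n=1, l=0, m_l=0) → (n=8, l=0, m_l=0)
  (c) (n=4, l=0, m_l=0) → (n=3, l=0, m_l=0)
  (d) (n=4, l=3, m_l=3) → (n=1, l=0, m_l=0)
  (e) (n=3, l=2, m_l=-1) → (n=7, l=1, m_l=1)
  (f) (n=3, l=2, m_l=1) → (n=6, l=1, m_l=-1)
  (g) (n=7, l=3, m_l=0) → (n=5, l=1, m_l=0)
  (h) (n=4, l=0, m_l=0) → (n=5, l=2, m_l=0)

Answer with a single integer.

(a) allowed
(b) forbidden — Δl = +0 (E1 requires Δl = ±1)
(c) forbidden — Δl = +0 (E1 requires Δl = ±1)
(d) forbidden — Δl = -3 (E1 requires Δl = ±1); Δm_l = -3 (E1 requires Δm_l = 0, ±1)
(e) forbidden — Δm_l = +2 (E1 requires Δm_l = 0, ±1)
(f) forbidden — Δm_l = -2 (E1 requires Δm_l = 0, ±1)
(g) forbidden — Δl = -2 (E1 requires Δl = ±1)
(h) forbidden — Δl = +2 (E1 requires Δl = ±1)
Total allowed: 1 of 8.

1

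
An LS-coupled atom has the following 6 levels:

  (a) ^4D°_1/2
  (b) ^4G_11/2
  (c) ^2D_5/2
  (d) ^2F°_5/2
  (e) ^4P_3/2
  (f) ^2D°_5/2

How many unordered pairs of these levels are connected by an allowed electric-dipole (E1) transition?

3

(a)–(b): forbidden (ΔL, ΔJ).
(a)–(c): forbidden (ΔS, ΔJ).
(a)–(d): forbidden (parity, ΔS, ΔJ).
(a)–(e): allowed.
(a)–(f): forbidden (parity, ΔS, ΔJ).
(b)–(c): forbidden (parity, ΔS, ΔL, ΔJ).
(b)–(d): forbidden (ΔS, ΔJ).
(b)–(e): forbidden (parity, ΔL, ΔJ).
(b)–(f): forbidden (ΔS, ΔL, ΔJ).
(c)–(d): allowed.
(c)–(e): forbidden (parity, ΔS).
(c)–(f): allowed.
(d)–(e): forbidden (ΔS, ΔL).
(d)–(f): forbidden (parity).
(e)–(f): forbidden (ΔS).
Allowed pairs: 3 of 15.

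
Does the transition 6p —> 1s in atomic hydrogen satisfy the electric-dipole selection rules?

allowed

Initial l = 1, final l = 0, so Δl = -1. E1 requires Δl = ±1: passes.
All E1 selection rules are satisfied.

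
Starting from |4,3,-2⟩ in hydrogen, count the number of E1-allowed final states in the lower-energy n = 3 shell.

E1 requires Δl = ±1, so l_f ∈ {2, 4}; with 0 ≤ l_f ≤ n_f−1 = 2, the allowed l_f values are {2}.
For l_f = 2: m_f ∈ {m_i−1, m_i, m_i+1} ∩ [−2, 2] = {-2, -1} → 2 states.
Total: 2.

2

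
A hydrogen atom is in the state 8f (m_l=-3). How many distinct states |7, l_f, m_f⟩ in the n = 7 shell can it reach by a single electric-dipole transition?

E1 requires Δl = ±1, so l_f ∈ {2, 4}; with 0 ≤ l_f ≤ n_f−1 = 6, the allowed l_f values are {2, 4}.
For l_f = 2: m_f ∈ {m_i−1, m_i, m_i+1} ∩ [−2, 2] = {-2} → 1 state.
For l_f = 4: m_f ∈ {m_i−1, m_i, m_i+1} ∩ [−4, 4] = {-4, -3, -2} → 3 states.
Total: 4.

4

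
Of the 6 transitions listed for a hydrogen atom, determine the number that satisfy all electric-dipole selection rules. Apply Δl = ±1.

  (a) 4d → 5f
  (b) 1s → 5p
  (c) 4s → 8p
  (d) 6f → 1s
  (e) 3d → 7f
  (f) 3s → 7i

(a) allowed
(b) allowed
(c) allowed
(d) forbidden — Δl = -3 (E1 requires Δl = ±1)
(e) allowed
(f) forbidden — Δl = +6 (E1 requires Δl = ±1)
Total allowed: 4 of 6.

4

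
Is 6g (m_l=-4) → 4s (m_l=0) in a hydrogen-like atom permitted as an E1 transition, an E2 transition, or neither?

neither

Δl = 0 − 4 = -4; l_i + l_f = 4.
Δm_l = +4.
E1 (Δl = ±1, |Δm_l| ≤ 1): not satisfied.
E2 (Δl = 0,±2, l_i+l_f ≥ 2, |Δm_l| ≤ 2): not satisfied.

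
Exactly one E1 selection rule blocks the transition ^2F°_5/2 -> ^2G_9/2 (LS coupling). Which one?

Parity must change: odd → even — ok.
ΔS = 0: S: 1/2 → 1/2 — ok.
ΔL = 0, ±1 (not L=0↔0): L: 3 → 4, ΔL = +1 — ok.
ΔJ = 0, ±1 (not J=0↔0): J: 5/2 → 9/2, ΔJ = +2 — fails.

the ΔJ = 0, ±1 rule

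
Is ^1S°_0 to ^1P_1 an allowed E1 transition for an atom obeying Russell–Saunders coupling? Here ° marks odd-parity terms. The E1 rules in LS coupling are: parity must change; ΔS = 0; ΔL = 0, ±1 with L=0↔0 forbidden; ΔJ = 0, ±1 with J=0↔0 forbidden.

allowed

Parity must change: odd → even — satisfied.
ΔJ = 0, ±1 (not J=0↔0): J: 0 → 1, ΔJ = +1 — satisfied.
ΔL = 0, ±1 (not L=0↔0): L: 0 → 1, ΔL = +1 — satisfied.
ΔS = 0: S: 0 → 0 — satisfied.
All four E1 rules are satisfied.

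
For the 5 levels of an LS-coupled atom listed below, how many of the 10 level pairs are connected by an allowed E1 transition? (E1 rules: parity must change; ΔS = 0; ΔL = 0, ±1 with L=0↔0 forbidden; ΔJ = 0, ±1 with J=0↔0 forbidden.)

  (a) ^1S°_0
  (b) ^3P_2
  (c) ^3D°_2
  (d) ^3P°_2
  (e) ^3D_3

(a)–(b): forbidden (ΔS, ΔJ).
(a)–(c): forbidden (parity, ΔS, ΔL, ΔJ).
(a)–(d): forbidden (parity, ΔS, ΔJ).
(a)–(e): forbidden (ΔS, ΔL, ΔJ).
(b)–(c): allowed.
(b)–(d): allowed.
(b)–(e): forbidden (parity).
(c)–(d): forbidden (parity).
(c)–(e): allowed.
(d)–(e): allowed.
Allowed pairs: 4 of 10.

4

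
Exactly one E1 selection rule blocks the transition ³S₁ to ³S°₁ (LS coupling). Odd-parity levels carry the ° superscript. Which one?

Parity must change: even → odd — passes.
ΔJ = 0, ±1 (not J=0↔0): J: 1 → 1, ΔJ = +0 — passes.
ΔL = 0, ±1 (not L=0↔0): L: 0 → 0, ΔL = +0 — fails.
ΔS = 0: S: 1 → 1 — passes.

the L=0 ↔ L=0 exclusion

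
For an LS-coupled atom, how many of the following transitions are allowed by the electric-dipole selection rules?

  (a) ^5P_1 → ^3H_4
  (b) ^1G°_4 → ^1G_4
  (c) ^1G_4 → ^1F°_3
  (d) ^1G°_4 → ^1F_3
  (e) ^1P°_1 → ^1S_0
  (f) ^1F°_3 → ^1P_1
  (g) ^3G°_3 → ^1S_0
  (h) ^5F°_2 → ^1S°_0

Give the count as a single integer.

4

(a) forbidden (parity, ΔS, ΔL, ΔJ fail)
(b) allowed
(c) allowed
(d) allowed
(e) allowed
(f) forbidden (ΔL, ΔJ fail)
(g) forbidden (ΔS, ΔL, ΔJ fail)
(h) forbidden (parity, ΔS, ΔL, ΔJ fail)
Total allowed: 4 of 8.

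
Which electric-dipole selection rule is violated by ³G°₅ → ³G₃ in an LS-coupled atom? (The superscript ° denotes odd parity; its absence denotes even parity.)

Parity must change: odd → even — passes.
ΔS = 0: S: 1 → 1 — passes.
ΔL = 0, ±1 (not L=0↔0): L: 4 → 4, ΔL = +0 — passes.
ΔJ = 0, ±1 (not J=0↔0): J: 5 → 3, ΔJ = -2 — fails.

the ΔJ = 0, ±1 rule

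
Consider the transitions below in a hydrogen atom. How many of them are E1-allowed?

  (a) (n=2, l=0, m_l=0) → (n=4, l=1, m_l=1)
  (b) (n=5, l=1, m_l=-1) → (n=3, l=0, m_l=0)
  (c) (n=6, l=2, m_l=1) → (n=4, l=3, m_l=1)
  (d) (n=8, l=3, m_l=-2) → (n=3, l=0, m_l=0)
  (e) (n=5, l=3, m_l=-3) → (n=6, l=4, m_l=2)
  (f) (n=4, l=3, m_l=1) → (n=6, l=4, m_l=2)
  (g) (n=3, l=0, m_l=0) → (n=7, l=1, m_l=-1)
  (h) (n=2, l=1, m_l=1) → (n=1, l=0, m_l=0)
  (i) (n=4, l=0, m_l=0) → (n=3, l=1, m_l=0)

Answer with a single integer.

(a) allowed
(b) allowed
(c) allowed
(d) forbidden — Δl = -3 (E1 requires Δl = ±1); Δm_l = +2 (E1 requires Δm_l = 0, ±1)
(e) forbidden — Δm_l = +5 (E1 requires Δm_l = 0, ±1)
(f) allowed
(g) allowed
(h) allowed
(i) allowed
Total allowed: 7 of 9.

7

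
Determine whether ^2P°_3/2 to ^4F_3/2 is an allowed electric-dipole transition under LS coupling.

Parity must change: odd → even — ok.
ΔS = 0: S: 1/2 → 3/2 — fails.
ΔL = 0, ±1 (not L=0↔0): L: 1 → 3, ΔL = +2 — fails.
ΔJ = 0, ±1 (not J=0↔0): J: 3/2 → 3/2, ΔJ = +0 — ok.
Rule(s) violated: ΔS, ΔL.

forbidden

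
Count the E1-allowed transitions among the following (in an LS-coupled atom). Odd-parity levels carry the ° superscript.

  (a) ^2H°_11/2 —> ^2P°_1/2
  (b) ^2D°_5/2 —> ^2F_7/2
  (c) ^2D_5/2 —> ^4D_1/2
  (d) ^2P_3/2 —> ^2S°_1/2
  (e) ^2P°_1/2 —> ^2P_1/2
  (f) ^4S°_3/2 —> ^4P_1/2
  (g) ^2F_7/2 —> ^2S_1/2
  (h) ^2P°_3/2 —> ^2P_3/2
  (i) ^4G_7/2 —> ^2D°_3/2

5

(a) forbidden (parity, ΔL, ΔJ fail)
(b) allowed
(c) forbidden (parity, ΔS, ΔJ fail)
(d) allowed
(e) allowed
(f) allowed
(g) forbidden (parity, ΔL, ΔJ fail)
(h) allowed
(i) forbidden (ΔS, ΔL, ΔJ fail)
Total allowed: 5 of 9.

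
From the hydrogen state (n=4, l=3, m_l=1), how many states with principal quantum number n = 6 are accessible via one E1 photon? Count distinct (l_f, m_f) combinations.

E1 requires Δl = ±1, so l_f ∈ {2, 4}; with 0 ≤ l_f ≤ n_f−1 = 5, the allowed l_f values are {2, 4}.
For l_f = 2: m_f ∈ {m_i−1, m_i, m_i+1} ∩ [−2, 2] = {0, 1, 2} → 3 states.
For l_f = 4: m_f ∈ {m_i−1, m_i, m_i+1} ∩ [−4, 4] = {0, 1, 2} → 3 states.
Total: 6.

6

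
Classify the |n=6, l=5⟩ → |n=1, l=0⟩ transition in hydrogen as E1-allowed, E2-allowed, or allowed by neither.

neither

Δl = 0 − 5 = -5; l_i + l_f = 5.
E1 (Δl = ±1): not satisfied.
E2 (Δl = 0,±2, l_i+l_f ≥ 2): not satisfied.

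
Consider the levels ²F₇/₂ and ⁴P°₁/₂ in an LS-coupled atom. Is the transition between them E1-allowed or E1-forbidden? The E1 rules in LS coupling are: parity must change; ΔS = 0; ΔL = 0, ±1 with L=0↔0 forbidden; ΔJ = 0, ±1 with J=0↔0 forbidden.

Initial level: S=1/2, L=3, J=7/2, parity even. Final level: S=3/2, L=1, J=1/2, parity odd.
Parity must change: even → odd — satisfied.
ΔS = 0: S: 1/2 → 3/2 — violated.
ΔL = 0, ±1 (not L=0↔0): L: 3 → 1, ΔL = -2 — violated.
ΔJ = 0, ±1 (not J=0↔0): J: 7/2 → 1/2, ΔJ = -3 — violated.
Rule(s) violated: ΔS, ΔL, ΔJ.

forbidden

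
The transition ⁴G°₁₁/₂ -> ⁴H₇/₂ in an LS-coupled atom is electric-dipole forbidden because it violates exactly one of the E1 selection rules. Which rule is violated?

Initial level: S=3/2, L=4, J=11/2, parity odd. Final level: S=3/2, L=5, J=7/2, parity even.
ΔL = 0, ±1 (not L=0↔0): L: 4 → 5, ΔL = +1 — passes.
ΔJ = 0, ±1 (not J=0↔0): J: 11/2 → 7/2, ΔJ = -2 — fails.
Parity must change: odd → even — passes.
ΔS = 0: S: 3/2 → 3/2 — passes.

the ΔJ = 0, ±1 rule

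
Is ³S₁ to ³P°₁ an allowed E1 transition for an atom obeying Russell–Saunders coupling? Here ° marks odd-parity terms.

allowed

Reading off the term symbols: S 1→1, L 0→1, J 1→1, parity even→odd.
Parity must change: even → odd — ✓.
ΔS = 0: S: 1 → 1 — ✓.
ΔL = 0, ±1 (not L=0↔0): L: 0 → 1, ΔL = +1 — ✓.
ΔJ = 0, ±1 (not J=0↔0): J: 1 → 1, ΔJ = +0 — ✓.
All four E1 rules are satisfied.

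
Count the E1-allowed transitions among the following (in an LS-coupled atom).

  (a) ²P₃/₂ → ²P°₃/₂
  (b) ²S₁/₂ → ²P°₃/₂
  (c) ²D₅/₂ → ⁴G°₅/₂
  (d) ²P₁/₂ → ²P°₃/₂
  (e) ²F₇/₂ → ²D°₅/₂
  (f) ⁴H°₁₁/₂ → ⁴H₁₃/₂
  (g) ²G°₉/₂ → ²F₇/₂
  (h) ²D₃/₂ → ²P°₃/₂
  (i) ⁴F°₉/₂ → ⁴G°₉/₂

7

(a) allowed
(b) allowed
(c) forbidden (ΔS, ΔL fail)
(d) allowed
(e) allowed
(f) allowed
(g) allowed
(h) allowed
(i) forbidden (parity fails)
Total allowed: 7 of 9.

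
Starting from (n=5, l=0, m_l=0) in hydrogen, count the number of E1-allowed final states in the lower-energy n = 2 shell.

E1 requires Δl = ±1, so l_f ∈ {-1, 1}; with 0 ≤ l_f ≤ n_f−1 = 1, the allowed l_f values are {1}.
For l_f = 1: m_f ∈ {m_i−1, m_i, m_i+1} ∩ [−1, 1] = {-1, 0, 1} → 3 states.
Total: 3.

3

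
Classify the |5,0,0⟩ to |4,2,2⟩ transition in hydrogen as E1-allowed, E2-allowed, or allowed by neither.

Δl = 2 − 0 = +2; l_i + l_f = 2.
Δm_l = +2.
E1 (Δl = ±1, |Δm_l| ≤ 1): not satisfied.
E2 (Δl = 0,±2, l_i+l_f ≥ 2, |Δm_l| ≤ 2): satisfied.

E2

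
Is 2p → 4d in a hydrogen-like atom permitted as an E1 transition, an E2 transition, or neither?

Δl = 2 − 1 = +1; l_i + l_f = 3.
E1 (Δl = ±1): satisfied.
E2 (Δl = 0,±2, l_i+l_f ≥ 2): not satisfied.

E1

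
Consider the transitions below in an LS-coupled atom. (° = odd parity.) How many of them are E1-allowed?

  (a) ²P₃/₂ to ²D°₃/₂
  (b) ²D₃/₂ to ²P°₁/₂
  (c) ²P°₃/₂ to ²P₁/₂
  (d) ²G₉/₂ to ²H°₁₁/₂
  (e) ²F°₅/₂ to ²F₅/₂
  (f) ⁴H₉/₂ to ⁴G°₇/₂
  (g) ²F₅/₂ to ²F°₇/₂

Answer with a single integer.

(a) allowed
(b) allowed
(c) allowed
(d) allowed
(e) allowed
(f) allowed
(g) allowed
Total allowed: 7 of 7.

7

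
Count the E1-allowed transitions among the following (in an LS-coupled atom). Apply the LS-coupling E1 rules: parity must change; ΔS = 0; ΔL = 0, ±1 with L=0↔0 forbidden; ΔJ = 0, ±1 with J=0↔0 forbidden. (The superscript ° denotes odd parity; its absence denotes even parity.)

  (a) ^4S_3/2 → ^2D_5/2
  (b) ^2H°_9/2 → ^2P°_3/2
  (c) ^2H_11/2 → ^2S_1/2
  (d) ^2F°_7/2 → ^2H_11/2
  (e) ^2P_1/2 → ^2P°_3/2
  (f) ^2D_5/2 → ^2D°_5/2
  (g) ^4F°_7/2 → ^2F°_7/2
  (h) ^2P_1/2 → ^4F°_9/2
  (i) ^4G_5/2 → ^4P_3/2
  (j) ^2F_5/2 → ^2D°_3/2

3

(a) forbidden (parity, ΔS, ΔL fail)
(b) forbidden (parity, ΔL, ΔJ fail)
(c) forbidden (parity, ΔL, ΔJ fail)
(d) forbidden (ΔL, ΔJ fail)
(e) allowed
(f) allowed
(g) forbidden (parity, ΔS fail)
(h) forbidden (ΔS, ΔL, ΔJ fail)
(i) forbidden (parity, ΔL fail)
(j) allowed
Total allowed: 3 of 10.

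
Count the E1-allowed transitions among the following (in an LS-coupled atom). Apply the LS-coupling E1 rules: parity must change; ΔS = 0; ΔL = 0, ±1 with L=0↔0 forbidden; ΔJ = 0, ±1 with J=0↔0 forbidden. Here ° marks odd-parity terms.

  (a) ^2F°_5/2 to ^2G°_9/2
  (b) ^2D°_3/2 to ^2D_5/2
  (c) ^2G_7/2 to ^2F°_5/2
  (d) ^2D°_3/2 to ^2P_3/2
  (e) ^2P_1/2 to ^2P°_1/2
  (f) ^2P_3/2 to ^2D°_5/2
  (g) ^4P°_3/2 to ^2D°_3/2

5

(a) forbidden (parity, ΔJ fail)
(b) allowed
(c) allowed
(d) allowed
(e) allowed
(f) allowed
(g) forbidden (parity, ΔS fail)
Total allowed: 5 of 7.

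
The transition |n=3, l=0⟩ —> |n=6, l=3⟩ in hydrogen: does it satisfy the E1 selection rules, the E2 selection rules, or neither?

Δl = 3 − 0 = +3; l_i + l_f = 3.
E1 (Δl = ±1): not satisfied.
E2 (Δl = 0,±2, l_i+l_f ≥ 2): not satisfied.

neither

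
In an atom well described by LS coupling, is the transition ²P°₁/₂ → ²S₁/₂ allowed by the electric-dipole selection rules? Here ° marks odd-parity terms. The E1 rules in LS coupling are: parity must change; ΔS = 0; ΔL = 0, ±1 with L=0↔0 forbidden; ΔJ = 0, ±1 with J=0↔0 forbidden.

Initial level: S=1/2, L=1, J=1/2, parity odd. Final level: S=1/2, L=0, J=1/2, parity even.
Parity must change: odd → even — ✓.
ΔS = 0: S: 1/2 → 1/2 — ✓.
ΔL = 0, ±1 (not L=0↔0): L: 1 → 0, ΔL = -1 — ✓.
ΔJ = 0, ±1 (not J=0↔0): J: 1/2 → 1/2, ΔJ = +0 — ✓.
All four E1 rules are satisfied.

allowed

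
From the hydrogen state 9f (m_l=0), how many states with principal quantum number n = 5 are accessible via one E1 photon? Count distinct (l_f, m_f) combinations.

E1 requires Δl = ±1, so l_f ∈ {2, 4}; with 0 ≤ l_f ≤ n_f−1 = 4, the allowed l_f values are {2, 4}.
For l_f = 2: m_f ∈ {m_i−1, m_i, m_i+1} ∩ [−2, 2] = {-1, 0, 1} → 3 states.
For l_f = 4: m_f ∈ {m_i−1, m_i, m_i+1} ∩ [−4, 4] = {-1, 0, 1} → 3 states.
Total: 6.

6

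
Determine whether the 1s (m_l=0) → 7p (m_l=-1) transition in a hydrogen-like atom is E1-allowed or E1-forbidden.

Initial l = 0, final l = 1, so Δl = +1. E1 requires Δl = ±1: passes.
Δm_l = -1 − (0) = -1. E1 requires Δm_l = 0, ±1: passes.
All E1 selection rules are satisfied.

allowed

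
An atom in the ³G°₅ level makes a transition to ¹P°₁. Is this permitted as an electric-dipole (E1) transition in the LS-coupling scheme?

forbidden

Reading off the term symbols: S 1→0, L 4→1, J 5→1, parity odd→odd.
ΔL = 0, ±1 (not L=0↔0): L: 4 → 1, ΔL = -3 — violated.
Parity must change: odd → odd — violated.
ΔS = 0: S: 1 → 0 — violated.
ΔJ = 0, ±1 (not J=0↔0): J: 5 → 1, ΔJ = -4 — violated.
Rule(s) violated: parity, ΔS, ΔL, ΔJ.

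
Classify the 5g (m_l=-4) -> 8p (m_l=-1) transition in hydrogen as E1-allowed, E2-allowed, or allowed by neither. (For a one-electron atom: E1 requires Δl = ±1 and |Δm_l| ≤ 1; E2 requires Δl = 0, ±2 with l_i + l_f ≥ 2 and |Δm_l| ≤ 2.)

neither

Δl = 1 − 4 = -3; l_i + l_f = 5.
Δm_l = +3.
E1 (Δl = ±1, |Δm_l| ≤ 1): not satisfied.
E2 (Δl = 0,±2, l_i+l_f ≥ 2, |Δm_l| ≤ 2): not satisfied.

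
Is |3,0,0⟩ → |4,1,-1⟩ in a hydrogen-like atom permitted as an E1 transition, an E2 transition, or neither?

Δl = 1 − 0 = +1; l_i + l_f = 1.
Δm_l = -1.
E1 (Δl = ±1, |Δm_l| ≤ 1): satisfied.
E2 (Δl = 0,±2, l_i+l_f ≥ 2, |Δm_l| ≤ 2): not satisfied.

E1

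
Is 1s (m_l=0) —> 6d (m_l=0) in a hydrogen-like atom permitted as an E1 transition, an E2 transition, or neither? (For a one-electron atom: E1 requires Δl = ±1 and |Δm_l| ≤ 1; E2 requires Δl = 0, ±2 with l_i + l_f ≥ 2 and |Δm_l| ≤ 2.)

Δl = 2 − 0 = +2; l_i + l_f = 2.
Δm_l = +0.
E1 (Δl = ±1, |Δm_l| ≤ 1): not satisfied.
E2 (Δl = 0,±2, l_i+l_f ≥ 2, |Δm_l| ≤ 2): satisfied.

E2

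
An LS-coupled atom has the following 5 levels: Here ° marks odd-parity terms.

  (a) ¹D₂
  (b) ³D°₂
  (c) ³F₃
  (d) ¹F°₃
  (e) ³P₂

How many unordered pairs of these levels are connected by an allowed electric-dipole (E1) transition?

3

(a)–(b): forbidden (ΔS).
(a)–(c): forbidden (parity, ΔS).
(a)–(d): allowed.
(a)–(e): forbidden (parity, ΔS).
(b)–(c): allowed.
(b)–(d): forbidden (parity, ΔS).
(b)–(e): allowed.
(c)–(d): forbidden (ΔS).
(c)–(e): forbidden (parity, ΔL).
(d)–(e): forbidden (ΔS, ΔL).
Allowed pairs: 3 of 10.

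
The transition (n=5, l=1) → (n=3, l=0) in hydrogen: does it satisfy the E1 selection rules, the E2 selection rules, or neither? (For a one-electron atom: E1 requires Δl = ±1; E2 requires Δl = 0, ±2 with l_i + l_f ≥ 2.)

E1

Δl = 0 − 1 = -1; l_i + l_f = 1.
E1 (Δl = ±1): satisfied.
E2 (Δl = 0,±2, l_i+l_f ≥ 2): not satisfied.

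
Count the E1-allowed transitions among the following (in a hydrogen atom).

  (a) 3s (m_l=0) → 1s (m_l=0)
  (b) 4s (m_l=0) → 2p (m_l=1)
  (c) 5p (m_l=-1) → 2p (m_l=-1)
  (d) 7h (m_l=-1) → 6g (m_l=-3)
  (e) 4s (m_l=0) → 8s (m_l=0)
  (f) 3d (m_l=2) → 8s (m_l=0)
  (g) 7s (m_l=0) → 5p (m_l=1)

2

(a) forbidden — Δl = +0 (E1 requires Δl = ±1)
(b) allowed
(c) forbidden — Δl = +0 (E1 requires Δl = ±1)
(d) forbidden — Δm_l = -2 (E1 requires Δm_l = 0, ±1)
(e) forbidden — Δl = +0 (E1 requires Δl = ±1)
(f) forbidden — Δl = -2 (E1 requires Δl = ±1); Δm_l = -2 (E1 requires Δm_l = 0, ±1)
(g) allowed
Total allowed: 2 of 7.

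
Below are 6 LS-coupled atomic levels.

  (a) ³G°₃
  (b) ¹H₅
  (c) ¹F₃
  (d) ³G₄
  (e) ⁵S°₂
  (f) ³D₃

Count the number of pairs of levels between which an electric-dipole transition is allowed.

(a)–(b): forbidden (ΔS, ΔJ).
(a)–(c): forbidden (ΔS).
(a)–(d): allowed.
(a)–(e): forbidden (parity, ΔS, ΔL).
(a)–(f): forbidden (ΔL).
(b)–(c): forbidden (parity, ΔL, ΔJ).
(b)–(d): forbidden (parity, ΔS).
(b)–(e): forbidden (ΔS, ΔL, ΔJ).
(b)–(f): forbidden (parity, ΔS, ΔL, ΔJ).
(c)–(d): forbidden (parity, ΔS).
(c)–(e): forbidden (ΔS, ΔL).
(c)–(f): forbidden (parity, ΔS).
(d)–(e): forbidden (ΔS, ΔL, ΔJ).
(d)–(f): forbidden (parity, ΔL).
(e)–(f): forbidden (ΔS, ΔL).
Allowed pairs: 1 of 15.

1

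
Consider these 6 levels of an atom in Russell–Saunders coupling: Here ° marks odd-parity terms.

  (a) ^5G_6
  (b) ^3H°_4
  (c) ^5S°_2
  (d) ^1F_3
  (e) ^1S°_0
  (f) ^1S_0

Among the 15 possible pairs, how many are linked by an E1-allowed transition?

(a)–(b): forbidden (ΔS, ΔJ).
(a)–(c): forbidden (ΔL, ΔJ).
(a)–(d): forbidden (parity, ΔS, ΔJ).
(a)–(e): forbidden (ΔS, ΔL, ΔJ).
(a)–(f): forbidden (parity, ΔS, ΔL, ΔJ).
(b)–(c): forbidden (parity, ΔS, ΔL, ΔJ).
(b)–(d): forbidden (ΔS, ΔL).
(b)–(e): forbidden (parity, ΔS, ΔL, ΔJ).
(b)–(f): forbidden (ΔS, ΔL, ΔJ).
(c)–(d): forbidden (ΔS, ΔL).
(c)–(e): forbidden (parity, ΔS, ΔL, ΔJ).
(c)–(f): forbidden (ΔS, ΔL, ΔJ).
(d)–(e): forbidden (ΔL, ΔJ).
(d)–(f): forbidden (parity, ΔL, ΔJ).
(e)–(f): forbidden (ΔL, ΔJ).
Allowed pairs: 0 of 15.

0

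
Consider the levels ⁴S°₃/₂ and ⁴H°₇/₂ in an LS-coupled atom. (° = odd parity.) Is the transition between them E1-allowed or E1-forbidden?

forbidden

Initial level: S=3/2, L=0, J=3/2, parity odd. Final level: S=3/2, L=5, J=7/2, parity odd.
Parity must change: odd → odd — ✗.
ΔS = 0: S: 3/2 → 3/2 — ✓.
ΔL = 0, ±1 (not L=0↔0): L: 0 → 5, ΔL = +5 — ✗.
ΔJ = 0, ±1 (not J=0↔0): J: 3/2 → 7/2, ΔJ = +2 — ✗.
Rule(s) violated: parity, ΔL, ΔJ.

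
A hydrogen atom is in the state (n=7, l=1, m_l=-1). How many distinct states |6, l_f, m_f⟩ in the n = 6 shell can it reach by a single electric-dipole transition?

4

E1 requires Δl = ±1, so l_f ∈ {0, 2}; with 0 ≤ l_f ≤ n_f−1 = 5, the allowed l_f values are {0, 2}.
For l_f = 0: m_f ∈ {m_i−1, m_i, m_i+1} ∩ [−0, 0] = {0} → 1 state.
For l_f = 2: m_f ∈ {m_i−1, m_i, m_i+1} ∩ [−2, 2] = {-2, -1, 0} → 3 states.
Total: 4.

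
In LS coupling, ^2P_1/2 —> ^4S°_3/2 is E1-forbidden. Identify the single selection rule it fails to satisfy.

the ΔS = 0 rule

Initial level: S=1/2, L=1, J=1/2, parity even. Final level: S=3/2, L=0, J=3/2, parity odd.
Parity must change: even → odd — ok.
ΔS = 0: S: 1/2 → 3/2 — fails.
ΔL = 0, ±1 (not L=0↔0): L: 1 → 0, ΔL = -1 — ok.
ΔJ = 0, ±1 (not J=0↔0): J: 1/2 → 3/2, ΔJ = +1 — ok.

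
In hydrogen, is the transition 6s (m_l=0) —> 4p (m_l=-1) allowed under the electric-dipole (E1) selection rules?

Initial l = 0, final l = 1, so Δl = +1. E1 requires Δl = ±1: ok.
m_l: 0 → -1 (Δm_l = -1). |Δm_l| ≤ 1 ok.
All E1 selection rules are satisfied.

allowed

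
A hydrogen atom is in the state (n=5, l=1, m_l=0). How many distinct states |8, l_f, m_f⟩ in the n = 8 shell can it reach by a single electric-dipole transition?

4

E1 requires Δl = ±1, so l_f ∈ {0, 2}; with 0 ≤ l_f ≤ n_f−1 = 7, the allowed l_f values are {0, 2}.
For l_f = 0: m_f ∈ {m_i−1, m_i, m_i+1} ∩ [−0, 0] = {0} → 1 state.
For l_f = 2: m_f ∈ {m_i−1, m_i, m_i+1} ∩ [−2, 2] = {-1, 0, 1} → 3 states.
Total: 4.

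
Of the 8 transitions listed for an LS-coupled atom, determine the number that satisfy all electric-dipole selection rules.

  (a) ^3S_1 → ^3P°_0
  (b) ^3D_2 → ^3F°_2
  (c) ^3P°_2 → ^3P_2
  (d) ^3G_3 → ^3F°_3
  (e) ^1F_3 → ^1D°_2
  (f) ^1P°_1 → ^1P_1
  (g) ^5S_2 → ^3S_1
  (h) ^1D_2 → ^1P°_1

7

(a) allowed
(b) allowed
(c) allowed
(d) allowed
(e) allowed
(f) allowed
(g) forbidden (parity, ΔS, ΔL fail)
(h) allowed
Total allowed: 7 of 8.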